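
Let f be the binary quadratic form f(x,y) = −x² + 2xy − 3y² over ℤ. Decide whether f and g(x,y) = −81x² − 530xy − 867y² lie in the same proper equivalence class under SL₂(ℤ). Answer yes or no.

D₁ = -8, D₂ = -8
f is negative-definite; reduce −f:
−f: translate: b→0 (≡-2 mod 2), so (1,-2,3)→(1,0,2)
−f: reduced (well bottom): (1,0,2) with a≤c, −a<b≤a
flip sign back: reduced form of f is (-1,0,-2)
g is negative-definite; reduce −g:
−g: translate: b→44 (≡530 mod 162), so (81,530,867)→(81,44,6)
−g: flip: (81,44,6)→(6,-44,81)
−g: translate: b→4 (≡-44 mod 12), so (6,-44,81)→(6,4,1)
−g: flip: (6,4,1)→(1,-4,6)
−g: translate: b→0 (≡-4 mod 2), so (1,-4,6)→(1,0,2)
−g: reduced (well bottom): (1,0,2) with a≤c, −a<b≤a
flip sign back: reduced form of g is (-1,0,-2)
reduced forms (-1, 0, -2) vs (-1, 0, -2) ⇒ equivalent

yes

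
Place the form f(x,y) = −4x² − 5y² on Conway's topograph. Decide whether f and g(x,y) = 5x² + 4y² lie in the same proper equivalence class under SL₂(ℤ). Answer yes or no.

D₁ = -80, D₂ = -80
f is negative-definite; reduce −f:
−f: reduced (well bottom): (4,0,5) with a≤c, −a<b≤a
flip sign back: reduced form of f is (-4,0,-5)
g: flip: (5,0,4)→(4,0,5)
g: reduced (well bottom): (4,0,5) with a≤c, −a<b≤a
reduced forms (-4, 0, -5) vs (4, 0, 5) ⇒ inequivalent

no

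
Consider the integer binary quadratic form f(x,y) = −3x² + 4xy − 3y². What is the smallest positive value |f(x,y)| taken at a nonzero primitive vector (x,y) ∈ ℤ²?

translate: b→2 (≡-4 mod 6), so (3,-4,3)→(3,2,2)
flip: (3,2,2)→(2,-2,3)
translate: b→2 (≡-2 mod 4), so (2,-2,3)→(2,2,3)
reduced (well bottom): (2,2,3) with a≤c, −a<b≤a
well minimum |f| = |-2| = 2 (negative-definite)

2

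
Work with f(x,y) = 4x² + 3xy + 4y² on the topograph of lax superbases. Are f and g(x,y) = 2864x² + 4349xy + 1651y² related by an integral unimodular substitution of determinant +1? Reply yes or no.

D₁ = -55, D₂ = -55
f: reduced (well bottom): (4,3,4) with a≤c, −a<b≤a
g: translate: b→-1379 (≡4349 mod 5728), so (2864,4349,1651)→(2864,-1379,166)
g: flip: (2864,-1379,166)→(166,1379,2864)
g: translate: b→51 (≡1379 mod 332), so (166,1379,2864)→(166,51,4)
g: flip: (166,51,4)→(4,-51,166)
g: translate: b→-3 (≡-51 mod 8), so (4,-51,166)→(4,-3,4)
g: flip: (4,-3,4)→(4,3,4)
g: reduced (well bottom): (4,3,4) with a≤c, −a<b≤a
reduced forms (4, 3, 4) vs (4, 3, 4) ⇒ equivalent

yes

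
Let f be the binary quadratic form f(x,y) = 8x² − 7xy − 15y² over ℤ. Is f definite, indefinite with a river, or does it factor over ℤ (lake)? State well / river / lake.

D = b²−4ac = (-7)² − 4·8·(-15) = 529
D = 23² is a perfect square ⇒ form factors over ℤ ⇒ lakes

lake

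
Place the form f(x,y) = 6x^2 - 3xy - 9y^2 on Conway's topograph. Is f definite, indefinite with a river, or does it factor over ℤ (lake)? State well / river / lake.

D = b²−4ac = (-3)² − 4·6·(-9) = 225
D = 15² is a perfect square ⇒ form factors over ℤ ⇒ lakes

lake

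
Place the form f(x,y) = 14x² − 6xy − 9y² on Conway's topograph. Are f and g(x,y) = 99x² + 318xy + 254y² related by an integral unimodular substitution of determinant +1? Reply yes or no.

D₁ = 540, D₂ = 540
river cycle of f (length 8): (-9, 6, 14), (14, 22, -1), (-1, 22, 14), (14, 6, -9), (-9, 12, 11), (11, 10, -10), (-10, 10, 11), (11, 12, -9)
river cycle of g (length 8): (-1, 22, 14), (14, 6, -9), (-9, 12, 11), (11, 10, -10), (-10, 10, 11), (11, 12, -9), (-9, 6, 14), (14, 22, -1)
cycles coincide ⇒ equivalent

yes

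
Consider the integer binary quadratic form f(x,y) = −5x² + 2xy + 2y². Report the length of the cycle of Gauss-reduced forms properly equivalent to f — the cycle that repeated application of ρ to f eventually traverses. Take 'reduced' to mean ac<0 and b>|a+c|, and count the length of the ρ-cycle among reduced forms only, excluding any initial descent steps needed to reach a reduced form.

D = 44, ⌊√D⌋ = 6
descent: ρ → (2,6,-1)  [lands on river]
river: ρ → (-1,6,2)
ρ-cycle length = 2 (tail of 1 descent step not counted)

2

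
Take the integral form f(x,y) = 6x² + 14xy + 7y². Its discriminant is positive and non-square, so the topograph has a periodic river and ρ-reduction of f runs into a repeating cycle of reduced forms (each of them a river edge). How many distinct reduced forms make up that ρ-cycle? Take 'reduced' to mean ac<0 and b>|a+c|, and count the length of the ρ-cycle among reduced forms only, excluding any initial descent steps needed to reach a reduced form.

D = 28, ⌊√D⌋ = 5
descent: ρ → (7,0,-1)
descent: ρ → (-1,4,3)  [lands on river]
river: ρ → (3,2,-2)
river: ρ → (-2,2,3)
river: ρ → (3,4,-1)
ρ-cycle length = 4 (tail of 2 descent steps not counted)

4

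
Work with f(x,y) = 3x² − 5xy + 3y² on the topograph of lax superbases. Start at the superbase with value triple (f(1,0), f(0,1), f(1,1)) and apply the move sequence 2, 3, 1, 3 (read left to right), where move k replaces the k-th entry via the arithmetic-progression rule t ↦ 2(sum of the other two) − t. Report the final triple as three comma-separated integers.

start (3,3,1) = (f(1,0),f(0,1),f(1,1))
replace slot 2: 2·(3+1) − 3 = 5 → (3,5,1)
replace slot 3: 2·(3+5) − 1 = 15 → (3,5,15)
replace slot 1: 2·(5+15) − 3 = 37 → (37,5,15)
replace slot 3: 2·(37+5) − 15 = 69 → (37,5,69)

37,5,69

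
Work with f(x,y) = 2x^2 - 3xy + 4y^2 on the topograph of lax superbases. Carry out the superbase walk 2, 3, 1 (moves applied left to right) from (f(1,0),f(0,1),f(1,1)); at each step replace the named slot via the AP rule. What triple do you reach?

start (2,4,3) = (f(1,0),f(0,1),f(1,1))
replace slot 2: 2·(2+3) − 4 = 6 → (2,6,3)
replace slot 3: 2·(2+6) − 3 = 13 → (2,6,13)
replace slot 1: 2·(6+13) − 2 = 36 → (36,6,13)

36,6,13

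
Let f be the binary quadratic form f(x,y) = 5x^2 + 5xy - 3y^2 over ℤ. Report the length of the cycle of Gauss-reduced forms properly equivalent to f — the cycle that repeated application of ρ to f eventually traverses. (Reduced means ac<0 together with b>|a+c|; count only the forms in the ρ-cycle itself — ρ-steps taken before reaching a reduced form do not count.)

D = 85, ⌊√D⌋ = 9
river: ρ → (-3,7,3)
river: ρ → (3,5,-5)
river: ρ → (-5,5,3)
river: ρ → (3,7,-3)
river: ρ → (-3,5,5)
river: ρ → (5,5,-3)
ρ-cycle length = 6 (tail of 0 descent steps not counted)

6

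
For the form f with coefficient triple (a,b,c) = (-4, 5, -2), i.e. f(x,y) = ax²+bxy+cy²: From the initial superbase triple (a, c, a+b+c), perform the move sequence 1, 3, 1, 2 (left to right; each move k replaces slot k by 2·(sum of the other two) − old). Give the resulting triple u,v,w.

start (-4,-2,-1) = (f(1,0),f(0,1),f(1,1))
replace slot 1: 2·((-2)+(-1)) − (-4) = -2 → (-2,-2,-1)
replace slot 3: 2·((-2)+(-2)) − (-1) = -7 → (-2,-2,-7)
replace slot 1: 2·((-2)+(-7)) − (-2) = -16 → (-16,-2,-7)
replace slot 2: 2·((-16)+(-7)) − (-2) = -44 → (-16,-44,-7)

-16,-44,-7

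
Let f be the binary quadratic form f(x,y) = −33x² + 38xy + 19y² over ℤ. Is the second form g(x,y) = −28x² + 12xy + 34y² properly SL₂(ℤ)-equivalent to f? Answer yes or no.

D₁ = 3952, D₂ = 3952
river cycle of f (length 26): (19, 38, -33), (-33, 28, 24), (24, 20, -37), (-37, 54, 7), (7, 58, -21), (-21, 26, 39), (39, 52, -8), (-8, 60, 11), (11, 50, -33), (-33, 16, 28), … (16 more)
river cycle of g (length 12): (34, 56, -6), (-6, 52, 52), (52, 52, -6), (-6, 56, 34), (34, 12, -28), (-28, 44, 18), (18, 28, -44), (-44, 60, 2), (2, 60, -44), (-44, 28, 18), … (2 more)
cycles differ ⇒ inequivalent

no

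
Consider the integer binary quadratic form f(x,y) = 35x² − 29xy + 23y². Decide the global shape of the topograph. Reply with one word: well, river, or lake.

D = b²−4ac = (-29)² − 4·35·23 = -2379
D < 0 ⇒ definite ⇒ every region one sign ⇒ single well

well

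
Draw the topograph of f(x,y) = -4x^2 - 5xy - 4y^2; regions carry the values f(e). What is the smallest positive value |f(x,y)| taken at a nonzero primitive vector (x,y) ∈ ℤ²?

translate: b→-3 (≡5 mod 8), so (4,5,4)→(4,-3,3)
flip: (4,-3,3)→(3,3,4)
reduced (well bottom): (3,3,4) with a≤c, −a<b≤a
well minimum |f| = |-3| = 3 (negative-definite)

3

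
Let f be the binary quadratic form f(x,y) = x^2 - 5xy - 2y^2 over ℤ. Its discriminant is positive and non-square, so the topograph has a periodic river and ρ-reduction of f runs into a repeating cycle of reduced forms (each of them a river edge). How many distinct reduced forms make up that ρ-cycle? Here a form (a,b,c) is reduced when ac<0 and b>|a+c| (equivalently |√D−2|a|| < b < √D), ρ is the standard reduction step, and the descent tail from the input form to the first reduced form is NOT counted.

D = 33, ⌊√D⌋ = 5
descent: ρ → (-2,5,1)  [lands on river]
river: ρ → (1,5,-2)
river: ρ → (-2,3,3)
river: ρ → (3,3,-2)
ρ-cycle length = 4 (tail of 1 descent step not counted)

4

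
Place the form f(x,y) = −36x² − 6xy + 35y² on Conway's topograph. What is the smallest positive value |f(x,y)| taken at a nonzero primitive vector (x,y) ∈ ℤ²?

descent: ρ → (35,6,-36)  [lands on river]
river: ρ → (-36,66,5)
river: ρ → (5,64,-49)
river: ρ → (-49,34,20)
river: ρ → (20,46,-37)
river: ρ → (-37,28,29)
river: ρ → (29,30,-36)
river: ρ → (-36,42,23)
river: ρ → (23,50,-28)
river: ρ → (-28,62,11)
river: ρ → (11,70,-4)
river: ρ → (-4,66,45)
river: ρ → (45,24,-25)
river: ρ → (-25,26,44)
river: ρ → (44,62,-7)
river: ρ → (-7,64,35)
closes: descent 1, river 16
min |a| on river = 4

4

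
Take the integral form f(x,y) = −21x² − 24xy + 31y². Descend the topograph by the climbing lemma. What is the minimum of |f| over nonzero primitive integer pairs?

descent: ρ → (31,24,-21)  [lands on river]
river: ρ → (-21,18,34)
river: ρ → (34,50,-5)
river: ρ → (-5,50,34)
river: ρ → (34,18,-21)
river: ρ → (-21,24,31)
river: ρ → (31,38,-14)
river: ρ → (-14,46,19)
river: ρ → (19,30,-30)
river: ρ → (-30,30,19)
river: ρ → (19,46,-14)
river: ρ → (-14,38,31)
closes: descent 1, river 12
min |a| on river = 5

5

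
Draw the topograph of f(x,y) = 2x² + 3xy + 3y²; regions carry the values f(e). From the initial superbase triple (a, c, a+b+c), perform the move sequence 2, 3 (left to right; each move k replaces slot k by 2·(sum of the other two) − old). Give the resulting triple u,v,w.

start (2,3,8) = (f(1,0),f(0,1),f(1,1))
replace slot 2: 2·(2+8) − 3 = 17 → (2,17,8)
replace slot 3: 2·(2+17) − 8 = 30 → (2,17,30)

2,17,30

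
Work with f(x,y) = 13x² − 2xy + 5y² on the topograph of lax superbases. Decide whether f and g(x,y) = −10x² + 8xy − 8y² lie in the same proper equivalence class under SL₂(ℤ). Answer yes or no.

D₁ = -256, D₂ = -256
f: flip: (13,-2,5)→(5,2,13)
f: reduced (well bottom): (5,2,13) with a≤c, −a<b≤a
g is negative-definite; reduce −g:
−g: flip: (10,-8,8)→(8,8,10)
−g: reduced (well bottom): (8,8,10) with a≤c, −a<b≤a
flip sign back: reduced form of g is (-8,-8,-10)
reduced forms (5, 2, 13) vs (-8, -8, -10) ⇒ inequivalent

no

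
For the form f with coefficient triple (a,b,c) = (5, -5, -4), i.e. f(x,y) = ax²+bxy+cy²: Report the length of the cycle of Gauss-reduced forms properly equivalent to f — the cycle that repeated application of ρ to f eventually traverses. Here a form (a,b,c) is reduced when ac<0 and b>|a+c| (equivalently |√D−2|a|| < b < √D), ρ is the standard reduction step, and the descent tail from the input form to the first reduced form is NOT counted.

D = 105, ⌊√D⌋ = 10
descent: ρ → (-4,5,5)  [lands on river]
river: ρ → (5,5,-4)
river: ρ → (-4,3,6)
river: ρ → (6,9,-1)
river: ρ → (-1,9,6)
river: ρ → (6,3,-4)
ρ-cycle length = 6 (tail of 1 descent step not counted)

6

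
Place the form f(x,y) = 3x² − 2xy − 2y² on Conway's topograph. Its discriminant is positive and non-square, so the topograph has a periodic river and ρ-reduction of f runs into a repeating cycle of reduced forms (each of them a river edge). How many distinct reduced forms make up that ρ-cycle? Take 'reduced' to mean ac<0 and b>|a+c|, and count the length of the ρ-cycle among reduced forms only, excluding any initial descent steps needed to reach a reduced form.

D = 28, ⌊√D⌋ = 5
descent: ρ → (-2,2,3)  [lands on river]
river: ρ → (3,4,-1)
river: ρ → (-1,4,3)
river: ρ → (3,2,-2)
ρ-cycle length = 4 (tail of 1 descent step not counted)

4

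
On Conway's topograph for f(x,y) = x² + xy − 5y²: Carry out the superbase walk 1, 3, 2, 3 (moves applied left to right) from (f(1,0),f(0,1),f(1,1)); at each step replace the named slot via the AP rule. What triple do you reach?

start (1,-5,-3) = (f(1,0),f(0,1),f(1,1))
replace slot 1: 2·((-5)+(-3)) − 1 = -17 → (-17,-5,-3)
replace slot 3: 2·((-17)+(-5)) − (-3) = -41 → (-17,-5,-41)
replace slot 2: 2·((-17)+(-41)) − (-5) = -111 → (-17,-111,-41)
replace slot 3: 2·((-17)+(-111)) − (-41) = -215 → (-17,-111,-215)

-17,-111,-215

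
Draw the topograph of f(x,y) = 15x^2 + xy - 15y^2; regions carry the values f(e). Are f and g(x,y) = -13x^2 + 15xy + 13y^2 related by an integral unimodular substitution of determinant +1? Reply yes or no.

D₁ = 901, D₂ = 901
river cycle of f (length 6): (-15, 29, 1), (1, 29, -15), (-15, 1, 15), (15, 29, -1), (-1, 29, 15), (15, 1, -15)
river cycle of g (length 14): (13, 11, -15), (-15, 19, 9), (9, 17, -17), (-17, 17, 9), (9, 19, -15), (-15, 11, 13), (13, 15, -13), (-13, 11, 15), (15, 19, -9), (-9, 17, 17), … (4 more)
cycles differ ⇒ inequivalent

no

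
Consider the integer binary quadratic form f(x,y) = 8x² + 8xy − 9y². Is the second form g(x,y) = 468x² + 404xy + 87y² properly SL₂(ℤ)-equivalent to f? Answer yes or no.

D₁ = 352, D₂ = 352
river cycle of f (length 6): (-9, 10, 7), (7, 18, -1), (-1, 18, 7), (7, 10, -9), (-9, 8, 8), (8, 8, -9)
river cycle of g (length 6): (8, 8, -9), (-9, 10, 7), (7, 18, -1), (-1, 18, 7), (7, 10, -9), (-9, 8, 8)
cycles coincide ⇒ equivalent

yes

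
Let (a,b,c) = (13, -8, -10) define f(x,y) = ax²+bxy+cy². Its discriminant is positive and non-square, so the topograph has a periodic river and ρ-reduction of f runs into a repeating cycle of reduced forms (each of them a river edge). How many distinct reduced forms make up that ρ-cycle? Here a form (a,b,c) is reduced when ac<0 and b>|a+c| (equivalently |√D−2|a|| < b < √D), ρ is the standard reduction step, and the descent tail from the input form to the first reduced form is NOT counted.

D = 584, ⌊√D⌋ = 24
descent: ρ → (-10,8,13)  [lands on river]
river: ρ → (13,18,-5)
river: ρ → (-5,22,5)
river: ρ → (5,18,-13)
river: ρ → (-13,8,10)
river: ρ → (10,12,-11)
river: ρ → (-11,10,11)
river: ρ → (11,12,-10)
ρ-cycle length = 8 (tail of 1 descent step not counted)

8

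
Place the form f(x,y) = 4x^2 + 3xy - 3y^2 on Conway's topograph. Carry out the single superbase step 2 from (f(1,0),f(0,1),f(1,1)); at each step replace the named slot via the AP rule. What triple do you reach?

start (4,-3,4) = (f(1,0),f(0,1),f(1,1))
replace slot 2: 2·(4+4) − (-3) = 19 → (4,19,4)

4,19,4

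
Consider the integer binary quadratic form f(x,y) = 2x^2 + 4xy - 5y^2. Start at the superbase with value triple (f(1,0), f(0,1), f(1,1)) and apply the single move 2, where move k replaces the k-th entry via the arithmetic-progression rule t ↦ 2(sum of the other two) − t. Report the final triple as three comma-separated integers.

start (2,-5,1) = (f(1,0),f(0,1),f(1,1))
replace slot 2: 2·(2+1) − (-5) = 11 → (2,11,1)

2,11,1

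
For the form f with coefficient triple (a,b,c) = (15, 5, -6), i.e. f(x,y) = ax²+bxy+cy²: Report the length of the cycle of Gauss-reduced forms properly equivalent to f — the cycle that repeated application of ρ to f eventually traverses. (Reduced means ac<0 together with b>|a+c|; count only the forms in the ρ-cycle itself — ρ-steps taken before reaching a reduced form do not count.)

D = 385, ⌊√D⌋ = 19
descent: ρ → (-6,19,1)  [lands on river]
river: ρ → (1,19,-6)
river: ρ → (-6,17,4)
river: ρ → (4,15,-10)
river: ρ → (-10,5,9)
river: ρ → (9,13,-6)
river: ρ → (-6,11,11)
river: ρ → (11,11,-6)
river: ρ → (-6,13,9)
river: ρ → (9,5,-10)
river: ρ → (-10,15,4)
river: ρ → (4,17,-6)
ρ-cycle length = 12 (tail of 1 descent step not counted)

12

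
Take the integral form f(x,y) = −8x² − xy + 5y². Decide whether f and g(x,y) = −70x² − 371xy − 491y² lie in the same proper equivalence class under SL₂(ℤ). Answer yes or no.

D₁ = 161, D₂ = 161
river cycle of f (length 10): (5, 11, -2), (-2, 9, 10), (10, 11, -1), (-1, 11, 10), (10, 9, -2), (-2, 11, 5), (5, 9, -4), (-4, 7, 7), (7, 7, -4), (-4, 9, 5)
river cycle of g (length 10): (5, 11, -2), (-2, 9, 10), (10, 11, -1), (-1, 11, 10), (10, 9, -2), (-2, 11, 5), (5, 9, -4), (-4, 7, 7), (7, 7, -4), (-4, 9, 5)
cycles coincide ⇒ equivalent

yes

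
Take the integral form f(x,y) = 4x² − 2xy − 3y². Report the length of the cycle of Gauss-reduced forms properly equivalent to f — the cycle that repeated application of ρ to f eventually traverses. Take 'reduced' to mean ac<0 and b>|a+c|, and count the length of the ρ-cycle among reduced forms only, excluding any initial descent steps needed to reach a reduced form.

D = 52, ⌊√D⌋ = 7
descent: ρ → (-3,2,4)  [lands on river]
river: ρ → (4,6,-1)
river: ρ → (-1,6,4)
river: ρ → (4,2,-3)
river: ρ → (-3,4,3)
river: ρ → (3,2,-4)
river: ρ → (-4,6,1)
river: ρ → (1,6,-4)
river: ρ → (-4,2,3)
river: ρ → (3,4,-3)
ρ-cycle length = 10 (tail of 1 descent step not counted)

10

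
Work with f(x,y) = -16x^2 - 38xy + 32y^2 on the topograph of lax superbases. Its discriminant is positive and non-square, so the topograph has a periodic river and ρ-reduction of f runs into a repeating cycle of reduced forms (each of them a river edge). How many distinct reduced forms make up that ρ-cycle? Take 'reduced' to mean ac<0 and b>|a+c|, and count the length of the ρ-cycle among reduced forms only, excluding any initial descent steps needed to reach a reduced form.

D = 3492, ⌊√D⌋ = 59
descent: ρ → (32,38,-16)  [lands on river]
river: ρ → (-16,58,2)
river: ρ → (2,58,-16)
river: ρ → (-16,38,32)
river: ρ → (32,26,-22)
river: ρ → (-22,18,36)
river: ρ → (36,54,-4)
river: ρ → (-4,58,8)
river: ρ → (8,54,-18)
river: ρ → (-18,54,8)
river: ρ → (8,58,-4)
river: ρ → (-4,54,36)
river: ρ → (36,18,-22)
river: ρ → (-22,26,32)
ρ-cycle length = 14 (tail of 1 descent step not counted)

14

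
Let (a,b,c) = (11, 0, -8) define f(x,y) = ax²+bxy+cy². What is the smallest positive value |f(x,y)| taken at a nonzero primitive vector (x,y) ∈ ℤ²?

descent: ρ → (-8,16,3)  [lands on river]
river: ρ → (3,14,-13)
river: ρ → (-13,12,4)
river: ρ → (4,12,-13)
river: ρ → (-13,14,3)
river: ρ → (3,16,-8)
closes: descent 1, river 6
min |a| on river = 3

3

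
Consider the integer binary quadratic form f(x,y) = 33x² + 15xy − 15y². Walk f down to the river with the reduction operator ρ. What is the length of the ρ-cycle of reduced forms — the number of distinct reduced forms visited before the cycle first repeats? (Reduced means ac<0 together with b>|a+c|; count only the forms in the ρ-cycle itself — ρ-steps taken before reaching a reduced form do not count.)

D = 2205, ⌊√D⌋ = 46
descent: ρ → (-15,45,3)  [lands on river]
river: ρ → (3,45,-15)
ρ-cycle length = 2 (tail of 1 descent step not counted)

2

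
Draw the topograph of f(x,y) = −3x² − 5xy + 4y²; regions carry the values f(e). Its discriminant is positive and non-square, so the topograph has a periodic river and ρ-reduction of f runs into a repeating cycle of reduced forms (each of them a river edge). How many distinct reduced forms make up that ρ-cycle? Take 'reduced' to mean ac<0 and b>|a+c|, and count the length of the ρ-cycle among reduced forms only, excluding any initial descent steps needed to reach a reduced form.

D = 73, ⌊√D⌋ = 8
descent: ρ → (4,5,-3)  [lands on river]
river: ρ → (-3,7,2)
river: ρ → (2,5,-6)
river: ρ → (-6,7,1)
river: ρ → (1,7,-6)
river: ρ → (-6,5,2)
river: ρ → (2,7,-3)
river: ρ → (-3,5,4)
river: ρ → (4,3,-4)
river: ρ → (-4,5,3)
river: ρ → (3,7,-2)
river: ρ → (-2,5,6)
river: ρ → (6,7,-1)
river: ρ → (-1,7,6)
river: ρ → (6,5,-2)
river: ρ → (-2,7,3)
river: ρ → (3,5,-4)
river: ρ → (-4,3,4)
ρ-cycle length = 18 (tail of 1 descent step not counted)

18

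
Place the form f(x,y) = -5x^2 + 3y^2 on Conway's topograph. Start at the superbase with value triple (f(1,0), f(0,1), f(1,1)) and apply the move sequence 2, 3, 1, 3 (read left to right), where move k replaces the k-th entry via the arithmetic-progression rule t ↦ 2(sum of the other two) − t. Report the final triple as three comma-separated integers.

start (-5,3,-2) = (f(1,0),f(0,1),f(1,1))
replace slot 2: 2·((-5)+(-2)) − 3 = -17 → (-5,-17,-2)
replace slot 3: 2·((-5)+(-17)) − (-2) = -42 → (-5,-17,-42)
replace slot 1: 2·((-17)+(-42)) − (-5) = -113 → (-113,-17,-42)
replace slot 3: 2·((-113)+(-17)) − (-42) = -218 → (-113,-17,-218)

-113,-17,-218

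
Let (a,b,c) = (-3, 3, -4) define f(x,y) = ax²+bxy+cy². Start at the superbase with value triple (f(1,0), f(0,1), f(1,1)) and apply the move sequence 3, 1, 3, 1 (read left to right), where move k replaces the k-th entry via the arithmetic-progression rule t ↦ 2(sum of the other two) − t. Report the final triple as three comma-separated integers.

start (-3,-4,-4) = (f(1,0),f(0,1),f(1,1))
replace slot 3: 2·((-3)+(-4)) − (-4) = -10 → (-3,-4,-10)
replace slot 1: 2·((-4)+(-10)) − (-3) = -25 → (-25,-4,-10)
replace slot 3: 2·((-25)+(-4)) − (-10) = -48 → (-25,-4,-48)
replace slot 1: 2·((-4)+(-48)) − (-25) = -79 → (-79,-4,-48)

-79,-4,-48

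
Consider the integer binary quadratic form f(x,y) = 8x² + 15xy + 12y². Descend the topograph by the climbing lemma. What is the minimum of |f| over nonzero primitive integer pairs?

translate: b→-1 (≡15 mod 16), so (8,15,12)→(8,-1,5)
flip: (8,-1,5)→(5,1,8)
reduced (well bottom): (5,1,8) with a≤c, −a<b≤a
well minimum = a = 5

5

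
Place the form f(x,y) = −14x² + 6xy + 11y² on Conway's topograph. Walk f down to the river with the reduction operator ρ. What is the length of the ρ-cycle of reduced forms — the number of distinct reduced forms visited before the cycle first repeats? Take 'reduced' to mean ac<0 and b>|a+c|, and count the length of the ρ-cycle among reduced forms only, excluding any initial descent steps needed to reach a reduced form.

D = 652, ⌊√D⌋ = 25
river: ρ → (11,16,-9)
river: ρ → (-9,20,7)
river: ρ → (7,22,-6)
river: ρ → (-6,14,19)
river: ρ → (19,24,-1)
river: ρ → (-1,24,19)
river: ρ → (19,14,-6)
river: ρ → (-6,22,7)
river: ρ → (7,20,-9)
river: ρ → (-9,16,11)
river: ρ → (11,6,-14)
river: ρ → (-14,22,3)
river: ρ → (3,20,-21)
river: ρ → (-21,22,2)
river: ρ → (2,22,-21)
river: ρ → (-21,20,3)
river: ρ → (3,22,-14)
river: ρ → (-14,6,11)
ρ-cycle length = 18 (tail of 0 descent steps not counted)

18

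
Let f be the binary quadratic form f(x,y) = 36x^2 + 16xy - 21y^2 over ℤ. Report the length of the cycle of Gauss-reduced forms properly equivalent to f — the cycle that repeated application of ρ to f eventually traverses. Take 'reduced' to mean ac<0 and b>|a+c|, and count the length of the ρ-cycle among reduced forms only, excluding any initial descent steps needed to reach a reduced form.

D = 3280, ⌊√D⌋ = 57
river: ρ → (-21,26,31)
river: ρ → (31,36,-16)
river: ρ → (-16,28,39)
river: ρ → (39,50,-5)
river: ρ → (-5,50,39)
river: ρ → (39,28,-16)
river: ρ → (-16,36,31)
river: ρ → (31,26,-21)
river: ρ → (-21,16,36)
river: ρ → (36,56,-1)
river: ρ → (-1,56,36)
river: ρ → (36,16,-21)
ρ-cycle length = 12 (tail of 0 descent steps not counted)

12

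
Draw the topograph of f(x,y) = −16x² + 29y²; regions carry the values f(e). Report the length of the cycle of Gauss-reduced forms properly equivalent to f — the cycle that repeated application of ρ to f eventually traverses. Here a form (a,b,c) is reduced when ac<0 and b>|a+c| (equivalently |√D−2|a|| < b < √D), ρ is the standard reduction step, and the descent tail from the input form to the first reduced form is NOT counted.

D = 1856, ⌊√D⌋ = 43
descent: ρ → (29,0,-16)
descent: ρ → (-16,32,13)  [lands on river]
river: ρ → (13,20,-28)
river: ρ → (-28,36,5)
river: ρ → (5,34,-35)
river: ρ → (-35,36,4)
river: ρ → (4,36,-35)
river: ρ → (-35,34,5)
river: ρ → (5,36,-28)
river: ρ → (-28,20,13)
river: ρ → (13,32,-16)
ρ-cycle length = 10 (tail of 2 descent steps not counted)

10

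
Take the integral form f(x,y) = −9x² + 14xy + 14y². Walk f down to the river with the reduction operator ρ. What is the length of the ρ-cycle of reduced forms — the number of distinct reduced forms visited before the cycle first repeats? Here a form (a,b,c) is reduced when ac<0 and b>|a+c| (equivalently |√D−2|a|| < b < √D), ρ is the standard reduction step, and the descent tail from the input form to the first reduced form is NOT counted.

D = 700, ⌊√D⌋ = 26
river: ρ → (14,14,-9)
river: ρ → (-9,22,6)
river: ρ → (6,26,-1)
river: ρ → (-1,26,6)
river: ρ → (6,22,-9)
river: ρ → (-9,14,14)
ρ-cycle length = 6 (tail of 0 descent steps not counted)

6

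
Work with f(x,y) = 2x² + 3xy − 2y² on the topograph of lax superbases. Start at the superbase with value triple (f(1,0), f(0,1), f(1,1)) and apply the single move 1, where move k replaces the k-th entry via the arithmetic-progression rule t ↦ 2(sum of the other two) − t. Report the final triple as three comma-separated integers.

start (2,-2,3) = (f(1,0),f(0,1),f(1,1))
replace slot 1: 2·((-2)+3) − 2 = 0 → (0,-2,3)

0,-2,3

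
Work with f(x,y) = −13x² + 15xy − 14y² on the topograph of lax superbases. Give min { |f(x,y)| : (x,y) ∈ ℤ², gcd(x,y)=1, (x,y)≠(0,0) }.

translate: b→11 (≡-15 mod 26), so (13,-15,14)→(13,11,12)
flip: (13,11,12)→(12,-11,13)
reduced (well bottom): (12,-11,13) with a≤c, −a<b≤a
well minimum |f| = |-12| = 12 (negative-definite)

12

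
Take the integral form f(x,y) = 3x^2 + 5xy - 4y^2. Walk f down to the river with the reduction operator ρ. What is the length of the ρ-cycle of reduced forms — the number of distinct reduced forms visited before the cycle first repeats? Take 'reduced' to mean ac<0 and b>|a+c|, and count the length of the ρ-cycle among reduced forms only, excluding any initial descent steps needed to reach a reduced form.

D = 73, ⌊√D⌋ = 8
river: ρ → (-4,3,4)
river: ρ → (4,5,-3)
river: ρ → (-3,7,2)
river: ρ → (2,5,-6)
river: ρ → (-6,7,1)
river: ρ → (1,7,-6)
river: ρ → (-6,5,2)
river: ρ → (2,7,-3)
river: ρ → (-3,5,4)
river: ρ → (4,3,-4)
river: ρ → (-4,5,3)
river: ρ → (3,7,-2)
river: ρ → (-2,5,6)
river: ρ → (6,7,-1)
river: ρ → (-1,7,6)
river: ρ → (6,5,-2)
river: ρ → (-2,7,3)
river: ρ → (3,5,-4)
ρ-cycle length = 18 (tail of 0 descent steps not counted)

18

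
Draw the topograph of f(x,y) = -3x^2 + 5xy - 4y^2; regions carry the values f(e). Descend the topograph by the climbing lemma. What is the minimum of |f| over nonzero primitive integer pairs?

translate: b→1 (≡-5 mod 6), so (3,-5,4)→(3,1,2)
flip: (3,1,2)→(2,-1,3)
reduced (well bottom): (2,-1,3) with a≤c, −a<b≤a
well minimum |f| = |-2| = 2 (negative-definite)

2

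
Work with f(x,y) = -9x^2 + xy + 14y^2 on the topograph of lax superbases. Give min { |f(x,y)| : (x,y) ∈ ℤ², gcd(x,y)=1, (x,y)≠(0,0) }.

descent: ρ → (14,-1,-9)
descent: ρ → (-9,19,4)  [lands on river]
river: ρ → (4,21,-4)
river: ρ → (-4,19,9)
river: ρ → (9,17,-6)
river: ρ → (-6,19,6)
river: ρ → (6,17,-9)
closes: descent 2, river 6
min |a| on river = 4

4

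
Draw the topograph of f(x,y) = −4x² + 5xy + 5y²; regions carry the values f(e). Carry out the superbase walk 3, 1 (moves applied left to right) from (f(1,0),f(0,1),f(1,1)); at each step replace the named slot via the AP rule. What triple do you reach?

start (-4,5,6) = (f(1,0),f(0,1),f(1,1))
replace slot 3: 2·((-4)+5) − 6 = -4 → (-4,5,-4)
replace slot 1: 2·(5+(-4)) − (-4) = 6 → (6,5,-4)

6,5,-4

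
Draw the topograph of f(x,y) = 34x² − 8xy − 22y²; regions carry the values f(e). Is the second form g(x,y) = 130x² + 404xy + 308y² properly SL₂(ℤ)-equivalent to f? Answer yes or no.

D₁ = 3056, D₂ = 3056
river cycle of f (length 16): (-22, 52, 4), (4, 52, -22), (-22, 36, 20), (20, 44, -14), (-14, 40, 26), (26, 12, -28), (-28, 44, 10), (10, 36, -44), (-44, 52, 2), (2, 52, -44), … (6 more)
river cycle of g (length 16): (-22, 52, 4), (4, 52, -22), (-22, 36, 20), (20, 44, -14), (-14, 40, 26), (26, 12, -28), (-28, 44, 10), (10, 36, -44), (-44, 52, 2), (2, 52, -44), … (6 more)
cycles coincide ⇒ equivalent

yes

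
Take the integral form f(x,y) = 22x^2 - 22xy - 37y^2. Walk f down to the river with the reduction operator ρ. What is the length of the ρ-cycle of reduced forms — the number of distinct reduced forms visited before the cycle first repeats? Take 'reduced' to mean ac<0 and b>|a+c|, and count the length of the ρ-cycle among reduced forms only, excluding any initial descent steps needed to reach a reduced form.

D = 3740, ⌊√D⌋ = 61
descent: ρ → (-37,22,22)  [lands on river]
river: ρ → (22,22,-37)
river: ρ → (-37,52,7)
river: ρ → (7,60,-5)
river: ρ → (-5,60,7)
river: ρ → (7,52,-37)
ρ-cycle length = 6 (tail of 1 descent step not counted)

6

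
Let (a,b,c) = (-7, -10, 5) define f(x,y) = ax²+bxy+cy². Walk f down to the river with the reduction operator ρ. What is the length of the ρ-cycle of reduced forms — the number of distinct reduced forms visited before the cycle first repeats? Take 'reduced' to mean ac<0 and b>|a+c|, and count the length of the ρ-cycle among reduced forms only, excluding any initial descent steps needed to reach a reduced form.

D = 240, ⌊√D⌋ = 15
descent: ρ → (5,10,-7)  [lands on river]
river: ρ → (-7,4,8)
river: ρ → (8,12,-3)
river: ρ → (-3,12,8)
river: ρ → (8,4,-7)
river: ρ → (-7,10,5)
ρ-cycle length = 6 (tail of 1 descent step not counted)

6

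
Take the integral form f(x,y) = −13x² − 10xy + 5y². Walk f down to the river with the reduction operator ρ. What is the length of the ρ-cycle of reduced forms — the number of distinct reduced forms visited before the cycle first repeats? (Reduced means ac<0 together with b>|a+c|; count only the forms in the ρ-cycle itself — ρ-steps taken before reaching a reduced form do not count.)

D = 360, ⌊√D⌋ = 18
descent: ρ → (5,10,-13)  [lands on river]
river: ρ → (-13,16,2)
river: ρ → (2,16,-13)
river: ρ → (-13,10,5)
ρ-cycle length = 4 (tail of 1 descent step not counted)

4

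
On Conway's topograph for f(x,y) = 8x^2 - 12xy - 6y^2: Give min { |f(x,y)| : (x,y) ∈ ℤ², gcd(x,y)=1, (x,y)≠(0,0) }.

descent: ρ → (-6,12,8)  [lands on river]
river: ρ → (8,4,-10)
river: ρ → (-10,16,2)
river: ρ → (2,16,-10)
river: ρ → (-10,4,8)
river: ρ → (8,12,-6)
closes: descent 1, river 6
min |a| on river = 2

2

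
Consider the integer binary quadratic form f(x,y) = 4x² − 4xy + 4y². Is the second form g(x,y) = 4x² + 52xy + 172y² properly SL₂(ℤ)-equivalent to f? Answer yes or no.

D₁ = -48, D₂ = -48
f: translate: b→4 (≡-4 mod 8), so (4,-4,4)→(4,4,4)
f: reduced (well bottom): (4,4,4) with a≤c, −a<b≤a
g: translate: b→4 (≡52 mod 8), so (4,52,172)→(4,4,4)
g: reduced (well bottom): (4,4,4) with a≤c, −a<b≤a
reduced forms (4, 4, 4) vs (4, 4, 4) ⇒ equivalent

yes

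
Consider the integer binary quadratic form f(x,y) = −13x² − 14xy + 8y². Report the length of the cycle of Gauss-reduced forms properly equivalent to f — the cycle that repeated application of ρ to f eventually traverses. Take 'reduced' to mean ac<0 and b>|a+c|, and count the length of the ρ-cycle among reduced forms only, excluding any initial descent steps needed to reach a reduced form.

D = 612, ⌊√D⌋ = 24
descent: ρ → (8,14,-13)  [lands on river]
river: ρ → (-13,12,9)
river: ρ → (9,24,-1)
river: ρ → (-1,24,9)
river: ρ → (9,12,-13)
river: ρ → (-13,14,8)
river: ρ → (8,18,-9)
river: ρ → (-9,18,8)
ρ-cycle length = 8 (tail of 1 descent step not counted)

8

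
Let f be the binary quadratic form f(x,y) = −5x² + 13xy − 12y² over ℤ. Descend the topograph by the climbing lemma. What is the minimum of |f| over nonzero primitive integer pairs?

translate: b→-3 (≡-13 mod 10), so (5,-13,12)→(5,-3,4)
flip: (5,-3,4)→(4,3,5)
reduced (well bottom): (4,3,5) with a≤c, −a<b≤a
well minimum |f| = |-4| = 4 (negative-definite)

4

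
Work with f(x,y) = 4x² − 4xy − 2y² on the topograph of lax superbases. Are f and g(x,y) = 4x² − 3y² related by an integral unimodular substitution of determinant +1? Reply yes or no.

D₁ = 48, D₂ = 48
river cycle of f (length 2): (-2, 4, 4), (4, 4, -2)
river cycle of g (length 2): (-3, 6, 1), (1, 6, -3)
cycles differ ⇒ inequivalent

no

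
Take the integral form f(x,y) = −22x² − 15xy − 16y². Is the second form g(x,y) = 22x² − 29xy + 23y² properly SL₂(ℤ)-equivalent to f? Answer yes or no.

D₁ = -1183, D₂ = -1183
f is negative-definite; reduce −f:
−f: flip: (22,15,16)→(16,-15,22)
−f: reduced (well bottom): (16,-15,22) with a≤c, −a<b≤a
flip sign back: reduced form of f is (-16,15,-22)
g: translate: b→15 (≡-29 mod 44), so (22,-29,23)→(22,15,16)
g: flip: (22,15,16)→(16,-15,22)
g: reduced (well bottom): (16,-15,22) with a≤c, −a<b≤a
reduced forms (-16, 15, -22) vs (16, -15, 22) ⇒ inequivalent

no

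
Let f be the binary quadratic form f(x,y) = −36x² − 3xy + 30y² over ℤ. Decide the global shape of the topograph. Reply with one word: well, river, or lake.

D = b²−4ac = (-3)² − 4·(-36)·30 = 4329
D > 0 non-square ⇒ indefinite ⇒ periodic river

river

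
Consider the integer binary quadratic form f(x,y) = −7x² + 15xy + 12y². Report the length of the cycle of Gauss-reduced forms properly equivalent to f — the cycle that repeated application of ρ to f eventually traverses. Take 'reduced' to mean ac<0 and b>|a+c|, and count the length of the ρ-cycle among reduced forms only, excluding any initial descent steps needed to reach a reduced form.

D = 561, ⌊√D⌋ = 23
river: ρ → (12,9,-10)
river: ρ → (-10,11,11)
river: ρ → (11,11,-10)
river: ρ → (-10,9,12)
river: ρ → (12,15,-7)
river: ρ → (-7,13,14)
river: ρ → (14,15,-6)
river: ρ → (-6,21,5)
river: ρ → (5,19,-10)
river: ρ → (-10,21,3)
river: ρ → (3,21,-10)
river: ρ → (-10,19,5)
river: ρ → (5,21,-6)
river: ρ → (-6,15,14)
river: ρ → (14,13,-7)
river: ρ → (-7,15,12)
ρ-cycle length = 16 (tail of 0 descent steps not counted)

16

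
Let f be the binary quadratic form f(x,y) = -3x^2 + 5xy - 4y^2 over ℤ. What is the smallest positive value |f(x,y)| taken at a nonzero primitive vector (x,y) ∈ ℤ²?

translate: b→1 (≡-5 mod 6), so (3,-5,4)→(3,1,2)
flip: (3,1,2)→(2,-1,3)
reduced (well bottom): (2,-1,3) with a≤c, −a<b≤a
well minimum |f| = |-2| = 2 (negative-definite)

2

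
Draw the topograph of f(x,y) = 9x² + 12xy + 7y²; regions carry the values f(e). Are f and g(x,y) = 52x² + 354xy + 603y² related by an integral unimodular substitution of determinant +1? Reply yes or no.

D₁ = -108, D₂ = -108
f: translate: b→-6 (≡12 mod 18), so (9,12,7)→(9,-6,4)
f: flip: (9,-6,4)→(4,6,9)
f: translate: b→-2 (≡6 mod 8), so (4,6,9)→(4,-2,7)
f: reduced (well bottom): (4,-2,7) with a≤c, −a<b≤a
g: translate: b→42 (≡354 mod 104), so (52,354,603)→(52,42,9)
g: flip: (52,42,9)→(9,-42,52)
g: translate: b→-6 (≡-42 mod 18), so (9,-42,52)→(9,-6,4)
g: flip: (9,-6,4)→(4,6,9)
g: translate: b→-2 (≡6 mod 8), so (4,6,9)→(4,-2,7)
g: reduced (well bottom): (4,-2,7) with a≤c, −a<b≤a
reduced forms (4, -2, 7) vs (4, -2, 7) ⇒ equivalent

yes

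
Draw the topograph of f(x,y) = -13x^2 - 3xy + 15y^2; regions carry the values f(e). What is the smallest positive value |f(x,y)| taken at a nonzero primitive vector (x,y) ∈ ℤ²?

descent: ρ → (15,3,-13)  [lands on river]
river: ρ → (-13,23,5)
river: ρ → (5,27,-3)
river: ρ → (-3,27,5)
river: ρ → (5,23,-13)
river: ρ → (-13,3,15)
river: ρ → (15,27,-1)
river: ρ → (-1,27,15)
closes: descent 1, river 8
min |a| on river = 1

1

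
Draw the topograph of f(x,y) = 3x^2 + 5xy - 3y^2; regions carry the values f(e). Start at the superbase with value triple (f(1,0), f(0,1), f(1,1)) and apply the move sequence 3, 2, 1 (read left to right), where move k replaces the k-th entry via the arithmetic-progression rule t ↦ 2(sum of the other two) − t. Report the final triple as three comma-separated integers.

start (3,-3,5) = (f(1,0),f(0,1),f(1,1))
replace slot 3: 2·(3+(-3)) − 5 = -5 → (3,-3,-5)
replace slot 2: 2·(3+(-5)) − (-3) = -1 → (3,-1,-5)
replace slot 1: 2·((-1)+(-5)) − 3 = -15 → (-15,-1,-5)

-15,-1,-5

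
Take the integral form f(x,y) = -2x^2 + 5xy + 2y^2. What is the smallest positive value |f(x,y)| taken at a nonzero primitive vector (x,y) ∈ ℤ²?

river: ρ → (2,3,-4)
river: ρ → (-4,5,1)
river: ρ → (1,5,-4)
river: ρ → (-4,3,2)
river: ρ → (2,5,-2)
river: ρ → (-2,3,4)
river: ρ → (4,5,-1)
river: ρ → (-1,5,4)
river: ρ → (4,3,-2)
river: ρ → (-2,5,2)
closes: descent 0, river 10
min |a| on river = 1

1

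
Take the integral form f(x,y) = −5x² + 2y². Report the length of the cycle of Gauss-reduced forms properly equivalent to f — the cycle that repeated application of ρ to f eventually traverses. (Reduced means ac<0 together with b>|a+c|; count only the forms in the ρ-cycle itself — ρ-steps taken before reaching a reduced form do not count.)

D = 40, ⌊√D⌋ = 6
descent: ρ → (2,4,-3)  [lands on river]
river: ρ → (-3,2,3)
river: ρ → (3,4,-2)
river: ρ → (-2,4,3)
river: ρ → (3,2,-3)
river: ρ → (-3,4,2)
ρ-cycle length = 6 (tail of 1 descent step not counted)

6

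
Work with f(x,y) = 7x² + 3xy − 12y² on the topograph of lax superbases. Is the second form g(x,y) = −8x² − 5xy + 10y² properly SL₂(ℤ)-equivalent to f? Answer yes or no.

D₁ = 345, D₂ = 345
river cycle of f (length 10): (7, 17, -2), (-2, 15, 15), (15, 15, -2), (-2, 17, 7), (7, 11, -8), (-8, 5, 10), (10, 15, -3), (-3, 15, 10), (10, 5, -8), (-8, 11, 7)
river cycle of g (length 10): (10, 5, -8), (-8, 11, 7), (7, 17, -2), (-2, 15, 15), (15, 15, -2), (-2, 17, 7), (7, 11, -8), (-8, 5, 10), (10, 15, -3), (-3, 15, 10)
cycles coincide ⇒ equivalent

yes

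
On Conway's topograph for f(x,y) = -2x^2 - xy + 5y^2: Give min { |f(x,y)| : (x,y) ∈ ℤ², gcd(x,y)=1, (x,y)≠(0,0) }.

descent: ρ → (5,1,-2)
descent: ρ → (-2,3,4)  [lands on river]
river: ρ → (4,5,-1)
river: ρ → (-1,5,4)
river: ρ → (4,3,-2)
river: ρ → (-2,5,2)
river: ρ → (2,3,-4)
river: ρ → (-4,5,1)
river: ρ → (1,5,-4)
river: ρ → (-4,3,2)
river: ρ → (2,5,-2)
closes: descent 2, river 10
min |a| on river = 1

1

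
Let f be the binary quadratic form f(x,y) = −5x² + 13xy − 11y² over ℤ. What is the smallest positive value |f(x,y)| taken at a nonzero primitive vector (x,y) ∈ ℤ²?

translate: b→-3 (≡-13 mod 10), so (5,-13,11)→(5,-3,3)
flip: (5,-3,3)→(3,3,5)
reduced (well bottom): (3,3,5) with a≤c, −a<b≤a
well minimum |f| = |-3| = 3 (negative-definite)

3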